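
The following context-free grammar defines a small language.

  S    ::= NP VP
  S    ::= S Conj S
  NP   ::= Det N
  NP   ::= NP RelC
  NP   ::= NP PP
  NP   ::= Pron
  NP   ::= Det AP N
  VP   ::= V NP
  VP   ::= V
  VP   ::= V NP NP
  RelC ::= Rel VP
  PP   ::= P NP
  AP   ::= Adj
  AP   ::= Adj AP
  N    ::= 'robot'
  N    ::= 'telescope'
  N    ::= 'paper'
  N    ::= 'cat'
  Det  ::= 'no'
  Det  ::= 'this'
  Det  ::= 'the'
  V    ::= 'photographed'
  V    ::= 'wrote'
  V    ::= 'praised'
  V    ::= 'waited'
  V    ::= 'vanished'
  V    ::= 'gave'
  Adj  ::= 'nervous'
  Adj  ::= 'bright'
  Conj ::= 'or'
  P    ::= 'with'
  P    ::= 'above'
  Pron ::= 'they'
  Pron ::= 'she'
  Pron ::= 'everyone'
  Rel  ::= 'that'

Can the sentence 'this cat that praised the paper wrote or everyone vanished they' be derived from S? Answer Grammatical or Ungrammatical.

[S [S [NP [NP [Det this] [N cat]] [RelC [Rel that] [VP [V praised] [NP [Det the] [N paper]]]]] [VP [V wrote]]] [Conj or] [S [NP [Pron everyone]] [VP [V vanished] [NP [Pron they]]]]]
Each bracket corresponds to one application of a listed rule, so the string is derivable from S.

Grammatical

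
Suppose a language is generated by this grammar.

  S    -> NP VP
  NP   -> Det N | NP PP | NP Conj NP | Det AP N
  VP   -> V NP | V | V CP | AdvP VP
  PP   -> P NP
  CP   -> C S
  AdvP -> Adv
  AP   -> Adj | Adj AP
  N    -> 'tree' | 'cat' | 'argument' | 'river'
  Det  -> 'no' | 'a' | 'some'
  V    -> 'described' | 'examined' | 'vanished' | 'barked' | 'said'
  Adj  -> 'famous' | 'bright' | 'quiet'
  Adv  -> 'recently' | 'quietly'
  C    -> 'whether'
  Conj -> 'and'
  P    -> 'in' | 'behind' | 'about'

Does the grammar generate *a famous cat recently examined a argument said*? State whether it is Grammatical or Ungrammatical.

Ungrammatical

For S → NP VP, the only prefix that parses as NP is 'a famous cat', but the remainder 'recently examined a argument said' is not a VP under these rules.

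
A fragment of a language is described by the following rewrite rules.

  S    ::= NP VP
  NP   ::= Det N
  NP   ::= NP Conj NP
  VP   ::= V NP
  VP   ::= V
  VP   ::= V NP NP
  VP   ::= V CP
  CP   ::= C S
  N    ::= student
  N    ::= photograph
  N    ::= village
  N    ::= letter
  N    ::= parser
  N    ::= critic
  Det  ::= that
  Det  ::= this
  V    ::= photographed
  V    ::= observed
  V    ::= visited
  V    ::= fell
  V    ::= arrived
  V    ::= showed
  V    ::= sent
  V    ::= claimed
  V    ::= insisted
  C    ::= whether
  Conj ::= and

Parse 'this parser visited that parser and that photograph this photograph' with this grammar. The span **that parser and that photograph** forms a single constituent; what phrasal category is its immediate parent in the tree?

VP

[S [NP [Det this] [N parser]] [VP [V visited] [NP [NP [Det that] [N parser]] [Conj and] [NP [Det that] [N photograph]]] [NP [Det this] [N photograph]]]]
The span 'that parser and that photograph' is the NP node built by NP → NP Conj NP.
Its mother is the VP built by VP → V NP NP.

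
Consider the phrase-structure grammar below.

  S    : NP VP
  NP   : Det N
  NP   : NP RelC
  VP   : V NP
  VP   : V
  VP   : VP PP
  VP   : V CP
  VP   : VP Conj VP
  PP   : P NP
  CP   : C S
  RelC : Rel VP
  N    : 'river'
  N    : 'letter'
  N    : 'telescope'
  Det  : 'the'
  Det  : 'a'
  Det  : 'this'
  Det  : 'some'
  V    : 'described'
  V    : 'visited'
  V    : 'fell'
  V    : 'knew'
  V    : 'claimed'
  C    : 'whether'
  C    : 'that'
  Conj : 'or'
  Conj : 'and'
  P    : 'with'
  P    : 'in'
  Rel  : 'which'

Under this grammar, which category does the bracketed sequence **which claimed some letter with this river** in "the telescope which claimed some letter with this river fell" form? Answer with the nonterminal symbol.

RelC

[S [NP [NP [Det the] [N telescope]] [RelC [Rel which] [VP [VP [V claimed] [NP [Det some] [N letter]]] [PP [P with] [NP [Det this] [N river]]]]]] [VP [V fell]]]
The span 'which claimed some letter with this river' is the RelC node built by RelC → Rel VP.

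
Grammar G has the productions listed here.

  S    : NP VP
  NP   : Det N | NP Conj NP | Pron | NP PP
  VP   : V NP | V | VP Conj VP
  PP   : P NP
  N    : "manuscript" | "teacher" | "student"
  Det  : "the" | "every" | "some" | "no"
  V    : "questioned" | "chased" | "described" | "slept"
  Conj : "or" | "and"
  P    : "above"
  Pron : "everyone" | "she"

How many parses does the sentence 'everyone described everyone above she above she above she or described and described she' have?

10

Two of the 10 distinct bracketings:
[S [NP [Pron everyone]] [VP [VP [V described] [NP [NP [Pron everyone]] [PP [P above] [NP [NP [Pron she]] [PP [P above] [NP [NP [Pron she]] [PP [P above] [NP [Pron she]]]]]]]]] [Conj or] [VP [VP [V described]] [Conj and] [VP [V described] [NP [Pron she]]]]]]
[S [NP [Pron everyone]] [VP [VP [V described] [NP [NP [Pron everyone]] [PP [P above] [NP [NP [NP [Pron she]] [PP [P above] [NP [Pron she]]]] [PP [P above] [NP [Pron she]]]]]]] [Conj or] [VP [VP [V described]] [Conj and] [VP [V described] [NP [Pron she]]]]]]
The trees differ in how a recursive rule is bracketed over the same span.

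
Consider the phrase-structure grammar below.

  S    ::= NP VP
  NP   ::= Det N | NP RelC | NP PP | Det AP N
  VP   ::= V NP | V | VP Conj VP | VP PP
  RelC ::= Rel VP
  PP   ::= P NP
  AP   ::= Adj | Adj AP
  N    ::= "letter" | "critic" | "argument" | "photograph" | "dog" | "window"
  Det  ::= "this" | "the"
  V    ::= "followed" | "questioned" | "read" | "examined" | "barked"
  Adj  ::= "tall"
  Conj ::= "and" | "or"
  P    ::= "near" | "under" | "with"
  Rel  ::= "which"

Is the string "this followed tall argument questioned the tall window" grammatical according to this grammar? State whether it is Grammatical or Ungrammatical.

Ungrammatical

A Det word can never sit immediately before a V word in any string this grammar generates, so the substring 'this followed' rules out a derivation.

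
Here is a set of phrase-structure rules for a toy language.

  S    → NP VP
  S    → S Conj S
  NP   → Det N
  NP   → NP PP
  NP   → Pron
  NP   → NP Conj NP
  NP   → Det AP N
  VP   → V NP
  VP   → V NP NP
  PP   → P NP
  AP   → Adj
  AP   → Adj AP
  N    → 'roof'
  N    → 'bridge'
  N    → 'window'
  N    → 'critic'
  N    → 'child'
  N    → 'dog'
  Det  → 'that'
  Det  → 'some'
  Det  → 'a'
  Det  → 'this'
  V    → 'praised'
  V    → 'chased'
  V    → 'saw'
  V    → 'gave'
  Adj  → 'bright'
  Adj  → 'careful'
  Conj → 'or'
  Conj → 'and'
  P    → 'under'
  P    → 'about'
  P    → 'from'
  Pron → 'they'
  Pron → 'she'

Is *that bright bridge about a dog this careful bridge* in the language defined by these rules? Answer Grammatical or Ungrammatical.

For S → NP VP, every NP-prefix leaves a non-VP remainder: after 'that bright bridge' the remainder is not a VP; after 'that bright bridge about a dog' the remainder is not a VP. The alternative S rule S → S Conj S likewise has no satisfying split.

Ungrammatical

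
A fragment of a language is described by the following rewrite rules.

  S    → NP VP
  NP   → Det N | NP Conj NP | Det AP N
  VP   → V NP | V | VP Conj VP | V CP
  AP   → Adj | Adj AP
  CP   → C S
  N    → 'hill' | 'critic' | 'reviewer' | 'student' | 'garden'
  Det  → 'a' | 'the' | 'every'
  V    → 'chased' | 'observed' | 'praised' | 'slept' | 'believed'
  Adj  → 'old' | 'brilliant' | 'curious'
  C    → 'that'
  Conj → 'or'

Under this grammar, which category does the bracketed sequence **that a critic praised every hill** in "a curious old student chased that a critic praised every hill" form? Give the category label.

CP

S
  NP
    Det: a
    AP
      Adj: curious
      AP
        Adj: old
    N: student
  VP
    V: chased
    CP
      C: that
      S
        NP
          Det: a
          N: critic
        VP
          V: praised
          NP
            Det: every
            N: hill
The span 'that a critic praised every hill' is the CP node built by CP → C S.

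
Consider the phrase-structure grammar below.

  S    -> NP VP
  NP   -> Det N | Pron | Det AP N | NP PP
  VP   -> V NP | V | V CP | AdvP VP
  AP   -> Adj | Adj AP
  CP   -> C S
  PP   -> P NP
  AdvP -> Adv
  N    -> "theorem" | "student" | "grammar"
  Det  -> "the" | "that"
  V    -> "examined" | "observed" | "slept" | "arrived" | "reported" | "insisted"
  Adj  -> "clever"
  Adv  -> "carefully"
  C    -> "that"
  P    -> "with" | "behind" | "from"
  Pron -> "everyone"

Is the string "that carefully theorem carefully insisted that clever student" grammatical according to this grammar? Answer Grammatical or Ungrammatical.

Ungrammatical

A C/Det word can never sit immediately before an Adv word in any string this grammar generates, so the substring 'that carefully' rules out a derivation.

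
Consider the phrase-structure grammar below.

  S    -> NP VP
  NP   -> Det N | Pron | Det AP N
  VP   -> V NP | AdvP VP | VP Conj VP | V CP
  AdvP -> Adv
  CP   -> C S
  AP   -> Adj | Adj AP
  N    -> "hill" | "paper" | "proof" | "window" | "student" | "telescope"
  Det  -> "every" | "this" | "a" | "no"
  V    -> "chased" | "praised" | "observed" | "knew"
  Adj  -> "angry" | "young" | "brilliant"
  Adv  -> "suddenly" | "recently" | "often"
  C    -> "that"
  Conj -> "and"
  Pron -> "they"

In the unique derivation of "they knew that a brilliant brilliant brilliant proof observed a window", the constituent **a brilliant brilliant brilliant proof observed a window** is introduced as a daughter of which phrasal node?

CP

[S [NP [Pron they]] [VP [V knew] [CP [C that] [S [NP [Det a] [AP [Adj brilliant] [AP [Adj brilliant] [AP [Adj brilliant]]]] [N proof]] [VP [V observed] [NP [Det a] [N window]]]]]]]
The span 'a brilliant brilliant brilliant proof observed a window' is the S node built by S → NP VP.
Its mother is the CP built by CP → C S.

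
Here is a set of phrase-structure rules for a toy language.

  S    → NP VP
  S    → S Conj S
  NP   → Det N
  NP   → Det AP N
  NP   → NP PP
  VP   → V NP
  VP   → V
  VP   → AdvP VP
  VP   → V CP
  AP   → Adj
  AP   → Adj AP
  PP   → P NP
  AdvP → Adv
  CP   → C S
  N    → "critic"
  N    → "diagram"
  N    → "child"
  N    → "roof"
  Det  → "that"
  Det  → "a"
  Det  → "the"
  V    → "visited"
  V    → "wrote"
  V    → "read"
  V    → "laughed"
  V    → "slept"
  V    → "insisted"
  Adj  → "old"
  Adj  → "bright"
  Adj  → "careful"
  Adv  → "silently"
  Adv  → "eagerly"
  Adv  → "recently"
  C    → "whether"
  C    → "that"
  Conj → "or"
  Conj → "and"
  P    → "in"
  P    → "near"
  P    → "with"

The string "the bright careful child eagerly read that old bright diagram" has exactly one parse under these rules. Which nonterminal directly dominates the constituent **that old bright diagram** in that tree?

S
  NP
    Det: the
    AP
      Adj: bright
      AP
        Adj: careful
    N: child
  VP
    AdvP
      Adv: eagerly
    VP
      V: read
      NP
        Det: that
        AP
          Adj: old
          AP
            Adj: bright
        N: diagram
The span 'that old bright diagram' is the NP node built by NP → Det AP N.
Its mother is the VP built by VP → V NP.

VP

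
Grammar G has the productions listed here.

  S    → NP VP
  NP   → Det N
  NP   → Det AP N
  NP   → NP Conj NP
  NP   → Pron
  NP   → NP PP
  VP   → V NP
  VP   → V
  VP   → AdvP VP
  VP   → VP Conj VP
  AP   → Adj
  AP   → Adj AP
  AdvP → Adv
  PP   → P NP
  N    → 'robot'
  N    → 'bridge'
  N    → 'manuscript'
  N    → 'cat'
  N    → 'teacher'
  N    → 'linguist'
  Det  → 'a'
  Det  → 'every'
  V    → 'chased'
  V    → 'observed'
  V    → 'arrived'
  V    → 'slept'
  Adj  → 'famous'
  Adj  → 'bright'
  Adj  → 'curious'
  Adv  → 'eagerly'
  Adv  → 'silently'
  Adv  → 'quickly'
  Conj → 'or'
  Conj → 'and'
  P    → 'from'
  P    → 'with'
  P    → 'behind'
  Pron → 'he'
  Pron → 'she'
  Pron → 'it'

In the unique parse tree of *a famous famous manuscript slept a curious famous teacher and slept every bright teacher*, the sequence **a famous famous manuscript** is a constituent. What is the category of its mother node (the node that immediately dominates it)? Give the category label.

[S [NP [Det a] [AP [Adj famous] [AP [Adj famous]]] [N manuscript]] [VP [VP [V slept] [NP [Det a] [AP [Adj curious] [AP [Adj famous]]] [N teacher]]] [Conj and] [VP [V slept] [NP [Det every] [AP [Adj bright]] [N teacher]]]]]
The span 'a famous famous manuscript' is the NP node built by NP → Det AP N.
Its mother is the S built by S → NP VP.

S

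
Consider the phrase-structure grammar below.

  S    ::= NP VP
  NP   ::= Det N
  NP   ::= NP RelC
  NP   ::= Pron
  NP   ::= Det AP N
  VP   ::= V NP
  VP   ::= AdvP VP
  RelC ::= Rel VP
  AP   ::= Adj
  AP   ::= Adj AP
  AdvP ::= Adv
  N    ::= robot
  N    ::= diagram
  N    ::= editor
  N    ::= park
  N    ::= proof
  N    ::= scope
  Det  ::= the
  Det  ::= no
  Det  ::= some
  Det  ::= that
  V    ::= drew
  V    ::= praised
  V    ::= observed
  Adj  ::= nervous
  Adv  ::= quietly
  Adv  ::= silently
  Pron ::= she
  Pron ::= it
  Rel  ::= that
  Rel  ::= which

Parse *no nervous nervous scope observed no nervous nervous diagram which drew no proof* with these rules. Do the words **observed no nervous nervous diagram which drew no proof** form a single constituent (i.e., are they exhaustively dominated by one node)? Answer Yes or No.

Yes

[S [NP [Det no] [AP [Adj nervous] [AP [Adj nervous]]] [N scope]] [VP [V observed] [NP [NP [Det no] [AP [Adj nervous] [AP [Adj nervous]]] [N diagram]] [RelC [Rel which] [VP [V drew] [NP [Det no] [N proof]]]]]]]
The words 'observed no nervous nervous diagram which drew no proof' are exhaustively dominated by a single VP node (built by VP → V NP), so they form a constituent.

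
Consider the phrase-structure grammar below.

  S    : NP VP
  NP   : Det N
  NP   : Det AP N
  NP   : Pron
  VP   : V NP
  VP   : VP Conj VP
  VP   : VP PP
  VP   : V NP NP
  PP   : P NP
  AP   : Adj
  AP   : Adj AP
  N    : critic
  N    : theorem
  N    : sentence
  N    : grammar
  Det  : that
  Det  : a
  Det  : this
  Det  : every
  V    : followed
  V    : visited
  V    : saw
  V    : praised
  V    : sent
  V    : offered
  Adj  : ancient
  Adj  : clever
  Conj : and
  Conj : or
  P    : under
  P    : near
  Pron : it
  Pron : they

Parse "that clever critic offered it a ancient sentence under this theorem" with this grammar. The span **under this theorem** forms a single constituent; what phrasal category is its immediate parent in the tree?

VP

[S [NP [Det that] [AP [Adj clever]] [N critic]] [VP [VP [V offered] [NP [Pron it]] [NP [Det a] [AP [Adj ancient]] [N sentence]]] [PP [P under] [NP [Det this] [N theorem]]]]]
The span 'under this theorem' is the PP node built by PP → P NP.
Its mother is the VP built by VP → VP PP.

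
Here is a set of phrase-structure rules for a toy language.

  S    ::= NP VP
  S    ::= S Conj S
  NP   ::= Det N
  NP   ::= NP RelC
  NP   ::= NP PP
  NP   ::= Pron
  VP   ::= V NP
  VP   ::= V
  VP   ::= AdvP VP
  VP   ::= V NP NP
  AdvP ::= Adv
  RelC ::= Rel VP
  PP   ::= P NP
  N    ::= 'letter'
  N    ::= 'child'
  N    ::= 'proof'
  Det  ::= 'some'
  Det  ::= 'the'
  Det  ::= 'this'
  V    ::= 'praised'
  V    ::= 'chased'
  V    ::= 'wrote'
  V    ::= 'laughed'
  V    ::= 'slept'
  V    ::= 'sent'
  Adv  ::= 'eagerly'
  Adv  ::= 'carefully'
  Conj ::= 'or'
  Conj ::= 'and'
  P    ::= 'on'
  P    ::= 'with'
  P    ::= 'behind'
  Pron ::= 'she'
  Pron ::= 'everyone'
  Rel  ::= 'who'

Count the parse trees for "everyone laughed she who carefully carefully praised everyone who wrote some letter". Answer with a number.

6

Two of the 6 distinct bracketings:
[S [NP [Pron everyone]] [VP [V laughed] [NP [NP [Pron she]] [RelC [Rel who] [VP [AdvP [Adv carefully]] [VP [AdvP [Adv carefully]] [VP [V praised] [NP [NP [Pron everyone]] [RelC [Rel who] [VP [V wrote] [NP [Det some] [N letter]]]]]]]]]]]]
[S [NP [Pron everyone]] [VP [V laughed] [NP [NP [Pron she]] [RelC [Rel who] [VP [AdvP [Adv carefully]] [VP [AdvP [Adv carefully]] [VP [V praised] [NP [NP [Pron everyone]] [RelC [Rel who] [VP [V wrote]]]] [NP [Det some] [N letter]]]]]]]]]
The difference turns on whether VP → V is used at the relevant span, versus an alternative expansion of VP.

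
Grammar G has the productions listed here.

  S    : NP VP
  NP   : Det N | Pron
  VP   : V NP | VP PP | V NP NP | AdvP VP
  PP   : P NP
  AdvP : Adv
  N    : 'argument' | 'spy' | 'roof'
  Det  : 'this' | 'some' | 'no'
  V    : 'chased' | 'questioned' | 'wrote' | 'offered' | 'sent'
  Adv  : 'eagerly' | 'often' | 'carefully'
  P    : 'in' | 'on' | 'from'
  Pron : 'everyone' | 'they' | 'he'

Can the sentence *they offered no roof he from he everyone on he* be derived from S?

Ungrammatical

For S → NP VP, the only prefix that parses as NP is 'they', but the remainder 'offered no roof he from he everyone on he' is not a VP under these rules.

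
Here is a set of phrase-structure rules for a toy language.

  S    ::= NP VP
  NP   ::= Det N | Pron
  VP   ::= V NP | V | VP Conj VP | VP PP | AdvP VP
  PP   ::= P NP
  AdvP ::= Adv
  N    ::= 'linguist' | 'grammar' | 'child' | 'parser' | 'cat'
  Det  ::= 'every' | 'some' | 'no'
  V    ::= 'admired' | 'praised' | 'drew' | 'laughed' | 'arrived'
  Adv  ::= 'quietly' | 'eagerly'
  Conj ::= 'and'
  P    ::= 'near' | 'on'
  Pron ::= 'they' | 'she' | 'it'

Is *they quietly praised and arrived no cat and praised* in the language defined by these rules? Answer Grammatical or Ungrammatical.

Grammatical

S
  NP
    Pron: they
  VP
    VP
      AdvP
        Adv: quietly
      VP
        V: praised
    Conj: and
    VP
      VP
        V: arrived
        NP
          Det: no
          N: cat
      Conj: and
      VP
        V: praised
The bracketing above is licensed at every node by one of the given productions, with S at the root.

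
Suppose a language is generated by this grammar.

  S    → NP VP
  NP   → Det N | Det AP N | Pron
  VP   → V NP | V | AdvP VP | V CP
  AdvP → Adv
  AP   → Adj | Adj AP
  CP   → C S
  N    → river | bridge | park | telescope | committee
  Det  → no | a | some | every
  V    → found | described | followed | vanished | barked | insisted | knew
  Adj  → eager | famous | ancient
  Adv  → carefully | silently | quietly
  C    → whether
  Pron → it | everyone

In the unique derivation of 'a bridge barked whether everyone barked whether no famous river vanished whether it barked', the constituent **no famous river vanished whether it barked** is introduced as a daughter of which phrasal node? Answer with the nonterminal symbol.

[S [NP [Det a] [N bridge]] [VP [V barked] [CP [C whether] [S [NP [Pron everyone]] [VP [V barked] [CP [C whether] [S [NP [Det no] [AP [Adj famous]] [N river]] [VP [V vanished] [CP [C whether] [S [NP [Pron it]] [VP [V barked]]]]]]]]]]]]
The span 'no famous river vanished whether it barked' is the S node built by S → NP VP.
Its mother is the CP built by CP → C S.

CP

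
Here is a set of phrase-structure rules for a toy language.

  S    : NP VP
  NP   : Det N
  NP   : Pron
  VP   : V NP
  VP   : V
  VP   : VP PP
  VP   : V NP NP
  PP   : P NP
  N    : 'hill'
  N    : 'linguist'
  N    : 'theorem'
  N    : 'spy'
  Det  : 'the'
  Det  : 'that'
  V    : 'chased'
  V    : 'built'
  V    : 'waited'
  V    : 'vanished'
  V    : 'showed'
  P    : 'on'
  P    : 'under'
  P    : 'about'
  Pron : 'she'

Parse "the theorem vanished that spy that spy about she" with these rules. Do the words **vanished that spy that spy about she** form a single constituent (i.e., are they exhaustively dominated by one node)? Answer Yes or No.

[S [NP [Det the] [N theorem]] [VP [VP [V vanished] [NP [Det that] [N spy]] [NP [Det that] [N spy]]] [PP [P about] [NP [Pron she]]]]]
The words 'vanished that spy that spy about she' are exhaustively dominated by a single VP node (built by VP → VP PP), so they form a constituent.

Yes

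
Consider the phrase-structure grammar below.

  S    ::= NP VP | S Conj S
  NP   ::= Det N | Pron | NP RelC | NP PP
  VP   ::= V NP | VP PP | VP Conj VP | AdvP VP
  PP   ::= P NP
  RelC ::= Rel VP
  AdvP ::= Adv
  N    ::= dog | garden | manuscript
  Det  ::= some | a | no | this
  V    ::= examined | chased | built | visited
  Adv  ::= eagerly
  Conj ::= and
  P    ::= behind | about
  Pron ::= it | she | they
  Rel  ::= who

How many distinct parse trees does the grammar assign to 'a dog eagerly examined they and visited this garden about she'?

Two of the 7 distinct bracketings:
[S [NP [Det a] [N dog]] [VP [VP [VP [AdvP [Adv eagerly]] [VP [V examined] [NP [Pron they]]]] [Conj and] [VP [V visited] [NP [Det this] [N garden]]]] [PP [P about] [NP [Pron she]]]]]
[S [NP [Det a] [N dog]] [VP [VP [AdvP [Adv eagerly]] [VP [VP [V examined] [NP [Pron they]]] [Conj and] [VP [V visited] [NP [Det this] [N garden]]]]] [PP [P about] [NP [Pron she]]]]]
The trees differ in how a recursive rule is bracketed over the same span.

7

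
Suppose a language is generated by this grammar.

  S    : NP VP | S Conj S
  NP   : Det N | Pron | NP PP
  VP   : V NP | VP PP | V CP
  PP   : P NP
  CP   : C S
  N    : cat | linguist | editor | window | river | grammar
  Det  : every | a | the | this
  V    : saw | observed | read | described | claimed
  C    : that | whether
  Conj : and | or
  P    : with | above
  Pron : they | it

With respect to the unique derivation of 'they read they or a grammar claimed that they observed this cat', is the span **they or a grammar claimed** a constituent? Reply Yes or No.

[S [S [NP [Pron they]] [VP [V read] [NP [Pron they]]]] [Conj or] [S [NP [Det a] [N grammar]] [VP [V claimed] [CP [C that] [S [NP [Pron they]] [VP [V observed] [NP [Det this] [N cat]]]]]]]]
The smallest constituent containing 'they or a grammar claimed' is the S spanning 'they read they or a grammar claimed that they observed this cat'; no single node in the tree dominates exactly the given words.

No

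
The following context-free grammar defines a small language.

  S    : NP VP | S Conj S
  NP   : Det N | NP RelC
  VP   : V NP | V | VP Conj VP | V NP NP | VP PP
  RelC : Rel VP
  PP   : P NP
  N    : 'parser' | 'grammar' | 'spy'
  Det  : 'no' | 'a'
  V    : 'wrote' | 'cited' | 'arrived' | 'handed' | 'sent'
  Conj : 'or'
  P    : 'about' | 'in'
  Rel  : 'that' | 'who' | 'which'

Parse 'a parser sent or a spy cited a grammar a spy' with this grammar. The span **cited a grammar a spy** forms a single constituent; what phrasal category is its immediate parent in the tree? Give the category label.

S
  S
    NP
      Det: a
      N: parser
    VP
      V: sent
  Conj: or
  S
    NP
      Det: a
      N: spy
    VP
      V: cited
      NP
        Det: a
        N: grammar
      NP
        Det: a
        N: spy
The span 'cited a grammar a spy' is the VP node built by VP → V NP NP.
Its mother is the S built by S → NP VP.

S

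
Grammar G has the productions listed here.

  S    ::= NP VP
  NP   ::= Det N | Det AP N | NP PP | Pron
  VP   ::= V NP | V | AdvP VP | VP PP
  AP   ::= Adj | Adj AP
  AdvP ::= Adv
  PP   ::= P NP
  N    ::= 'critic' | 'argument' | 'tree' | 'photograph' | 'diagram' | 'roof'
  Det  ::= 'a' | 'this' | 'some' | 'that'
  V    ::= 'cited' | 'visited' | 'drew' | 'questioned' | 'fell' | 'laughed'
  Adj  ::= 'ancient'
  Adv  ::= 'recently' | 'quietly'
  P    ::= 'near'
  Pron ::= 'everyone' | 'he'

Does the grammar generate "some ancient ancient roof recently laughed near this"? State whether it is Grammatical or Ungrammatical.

For S → NP VP, the only prefix that parses as NP is 'some ancient ancient roof', but the remainder 'recently laughed near this' is not a VP under these rules.

Ungrammatical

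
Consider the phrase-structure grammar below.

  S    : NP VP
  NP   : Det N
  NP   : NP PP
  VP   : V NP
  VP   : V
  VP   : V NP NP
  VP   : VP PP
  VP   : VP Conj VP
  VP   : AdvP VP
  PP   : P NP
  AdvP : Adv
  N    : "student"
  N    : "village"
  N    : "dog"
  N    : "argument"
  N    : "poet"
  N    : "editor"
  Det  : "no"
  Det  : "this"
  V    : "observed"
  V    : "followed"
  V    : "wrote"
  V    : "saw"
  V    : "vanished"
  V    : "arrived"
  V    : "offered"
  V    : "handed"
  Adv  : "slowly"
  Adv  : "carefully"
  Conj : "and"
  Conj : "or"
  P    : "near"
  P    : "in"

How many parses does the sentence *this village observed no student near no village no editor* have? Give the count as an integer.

[S [NP [Det this] [N village]] [VP [V observed] [NP [NP [Det no] [N student]] [PP [P near] [NP [Det no] [N village]]]] [NP [Det no] [N editor]]]]
No rule offers an alternative attachment or grouping for any span, so this is the only derivation.

1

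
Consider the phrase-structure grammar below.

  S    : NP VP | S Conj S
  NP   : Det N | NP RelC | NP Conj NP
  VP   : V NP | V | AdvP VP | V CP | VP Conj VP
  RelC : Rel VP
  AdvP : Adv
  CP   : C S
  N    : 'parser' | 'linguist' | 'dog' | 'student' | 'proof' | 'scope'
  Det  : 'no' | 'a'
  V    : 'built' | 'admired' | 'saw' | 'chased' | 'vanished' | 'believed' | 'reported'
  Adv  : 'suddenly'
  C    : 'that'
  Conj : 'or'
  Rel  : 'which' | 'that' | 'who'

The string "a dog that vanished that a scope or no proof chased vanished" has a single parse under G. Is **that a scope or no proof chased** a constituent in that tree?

[S [NP [NP [Det a] [N dog]] [RelC [Rel that] [VP [V vanished] [CP [C that] [S [NP [NP [Det a] [N scope]] [Conj or] [NP [Det no] [N proof]]] [VP [V chased]]]]]]] [VP [V vanished]]]
The words 'that a scope or no proof chased' are exhaustively dominated by a single CP node (built by CP → C S), so they form a constituent.

Yes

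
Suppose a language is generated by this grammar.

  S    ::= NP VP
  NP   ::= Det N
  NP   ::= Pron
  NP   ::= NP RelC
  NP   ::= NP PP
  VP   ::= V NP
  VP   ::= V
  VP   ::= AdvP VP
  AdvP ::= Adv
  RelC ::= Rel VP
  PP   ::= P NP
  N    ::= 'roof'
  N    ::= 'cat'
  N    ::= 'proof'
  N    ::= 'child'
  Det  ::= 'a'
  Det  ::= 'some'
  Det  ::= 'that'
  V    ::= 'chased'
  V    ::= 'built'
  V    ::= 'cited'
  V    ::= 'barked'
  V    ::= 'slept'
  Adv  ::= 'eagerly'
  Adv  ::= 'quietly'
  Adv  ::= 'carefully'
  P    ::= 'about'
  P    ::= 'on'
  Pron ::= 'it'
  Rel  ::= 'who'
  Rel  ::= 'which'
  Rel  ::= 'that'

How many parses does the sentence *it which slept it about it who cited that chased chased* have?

9

Two of the 9 distinct bracketings:
[S [NP [NP [Pron it]] [RelC [Rel which] [VP [V slept] [NP [NP [NP [NP [Pron it]] [PP [P about] [NP [Pron it]]]] [RelC [Rel who] [VP [V cited]]]] [RelC [Rel that] [VP [V chased]]]]]]] [VP [V chased]]]
[S [NP [NP [Pron it]] [RelC [Rel which] [VP [V slept] [NP [NP [NP [Pron it]] [PP [P about] [NP [NP [Pron it]] [RelC [Rel who] [VP [V cited]]]]]] [RelC [Rel that] [VP [V chased]]]]]]] [VP [V chased]]]
The trees differ in how a recursive rule is bracketed over the same span.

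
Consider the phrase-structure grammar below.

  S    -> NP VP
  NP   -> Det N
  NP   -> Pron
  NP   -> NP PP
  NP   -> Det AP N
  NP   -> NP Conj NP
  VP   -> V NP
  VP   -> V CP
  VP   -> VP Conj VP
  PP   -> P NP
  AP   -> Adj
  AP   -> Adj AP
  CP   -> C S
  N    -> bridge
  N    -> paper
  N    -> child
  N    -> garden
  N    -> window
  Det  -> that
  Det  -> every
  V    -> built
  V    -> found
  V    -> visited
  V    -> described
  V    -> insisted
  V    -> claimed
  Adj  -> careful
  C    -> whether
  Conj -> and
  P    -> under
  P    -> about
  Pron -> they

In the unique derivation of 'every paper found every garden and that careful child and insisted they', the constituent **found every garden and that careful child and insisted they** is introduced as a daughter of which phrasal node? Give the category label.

[S [NP [Det every] [N paper]] [VP [VP [V found] [NP [NP [Det every] [N garden]] [Conj and] [NP [Det that] [AP [Adj careful]] [N child]]]] [Conj and] [VP [V insisted] [NP [Pron they]]]]]
The span 'found every garden and that careful child and insisted they' is the VP node built by VP → VP Conj VP.
Its mother is the S built by S → NP VP.

S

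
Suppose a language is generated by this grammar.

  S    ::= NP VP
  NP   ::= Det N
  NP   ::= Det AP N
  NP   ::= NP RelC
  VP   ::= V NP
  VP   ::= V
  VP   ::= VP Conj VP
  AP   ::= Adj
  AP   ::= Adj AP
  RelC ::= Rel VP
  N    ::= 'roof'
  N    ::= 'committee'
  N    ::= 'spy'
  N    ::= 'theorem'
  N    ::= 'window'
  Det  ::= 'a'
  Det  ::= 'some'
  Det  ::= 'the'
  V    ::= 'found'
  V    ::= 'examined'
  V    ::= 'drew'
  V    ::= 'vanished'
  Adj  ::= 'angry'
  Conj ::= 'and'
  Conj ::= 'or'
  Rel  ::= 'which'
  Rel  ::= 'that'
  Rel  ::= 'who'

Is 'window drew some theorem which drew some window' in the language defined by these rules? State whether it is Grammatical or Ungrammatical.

Ungrammatical

For S → NP VP, no prefix of the string parses as an NP.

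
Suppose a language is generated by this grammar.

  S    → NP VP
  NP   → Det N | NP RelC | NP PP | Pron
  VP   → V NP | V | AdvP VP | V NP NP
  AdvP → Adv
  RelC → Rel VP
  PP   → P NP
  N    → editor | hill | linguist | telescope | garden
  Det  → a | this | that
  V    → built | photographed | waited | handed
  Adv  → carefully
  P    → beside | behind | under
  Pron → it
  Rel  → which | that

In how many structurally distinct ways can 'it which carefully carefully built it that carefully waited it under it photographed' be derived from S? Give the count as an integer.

7

Two of the 7 distinct bracketings:
[S [NP [NP [Pron it]] [RelC [Rel which] [VP [AdvP [Adv carefully]] [VP [AdvP [Adv carefully]] [VP [V built] [NP [NP [Pron it]] [RelC [Rel that] [VP [AdvP [Adv carefully]] [VP [V waited] [NP [NP [Pron it]] [PP [P under] [NP [Pron it]]]]]]]]]]]]] [VP [V photographed]]]
[S [NP [NP [Pron it]] [RelC [Rel which] [VP [AdvP [Adv carefully]] [VP [AdvP [Adv carefully]] [VP [V built] [NP [NP [NP [Pron it]] [RelC [Rel that] [VP [AdvP [Adv carefully]] [VP [V waited] [NP [Pron it]]]]]] [PP [P under] [NP [Pron it]]]]]]]]] [VP [V photographed]]]
The trees differ in how a recursive rule is bracketed over the same span.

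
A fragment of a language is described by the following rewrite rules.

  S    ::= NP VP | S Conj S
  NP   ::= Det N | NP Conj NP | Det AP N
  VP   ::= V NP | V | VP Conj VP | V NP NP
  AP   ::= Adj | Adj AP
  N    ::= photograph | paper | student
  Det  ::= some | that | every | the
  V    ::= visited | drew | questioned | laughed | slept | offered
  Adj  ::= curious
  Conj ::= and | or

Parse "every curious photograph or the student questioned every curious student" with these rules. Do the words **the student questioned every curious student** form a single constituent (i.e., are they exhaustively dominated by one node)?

[S [NP [NP [Det every] [AP [Adj curious]] [N photograph]] [Conj or] [NP [Det the] [N student]]] [VP [V questioned] [NP [Det every] [AP [Adj curious]] [N student]]]]
The smallest constituent containing 'the student questioned every curious student' is the S spanning 'every curious photograph or the student questioned every curious student'; no single node in the tree dominates exactly the given words.

No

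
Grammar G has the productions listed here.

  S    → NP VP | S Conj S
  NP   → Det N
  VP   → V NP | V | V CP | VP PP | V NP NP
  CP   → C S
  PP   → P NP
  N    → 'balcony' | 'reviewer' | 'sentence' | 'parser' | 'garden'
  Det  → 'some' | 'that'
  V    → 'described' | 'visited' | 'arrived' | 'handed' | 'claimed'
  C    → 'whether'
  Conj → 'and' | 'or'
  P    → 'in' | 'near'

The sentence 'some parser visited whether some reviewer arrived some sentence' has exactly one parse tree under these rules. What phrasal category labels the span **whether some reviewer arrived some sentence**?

CP

[S [NP [Det some] [N parser]] [VP [V visited] [CP [C whether] [S [NP [Det some] [N reviewer]] [VP [V arrived] [NP [Det some] [N sentence]]]]]]]
The span 'whether some reviewer arrived some sentence' is the CP node built by CP → C S.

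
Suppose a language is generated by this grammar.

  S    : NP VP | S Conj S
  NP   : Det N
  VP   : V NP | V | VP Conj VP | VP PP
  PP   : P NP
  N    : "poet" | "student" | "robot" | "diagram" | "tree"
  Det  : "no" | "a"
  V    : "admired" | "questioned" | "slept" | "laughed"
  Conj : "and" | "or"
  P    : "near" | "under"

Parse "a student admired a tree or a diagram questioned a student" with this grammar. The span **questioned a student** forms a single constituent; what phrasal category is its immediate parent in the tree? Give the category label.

S

[S [S [NP [Det a] [N student]] [VP [V admired] [NP [Det a] [N tree]]]] [Conj or] [S [NP [Det a] [N diagram]] [VP [V questioned] [NP [Det a] [N student]]]]]
The span 'questioned a student' is the VP node built by VP → V NP.
Its mother is the S built by S → NP VP.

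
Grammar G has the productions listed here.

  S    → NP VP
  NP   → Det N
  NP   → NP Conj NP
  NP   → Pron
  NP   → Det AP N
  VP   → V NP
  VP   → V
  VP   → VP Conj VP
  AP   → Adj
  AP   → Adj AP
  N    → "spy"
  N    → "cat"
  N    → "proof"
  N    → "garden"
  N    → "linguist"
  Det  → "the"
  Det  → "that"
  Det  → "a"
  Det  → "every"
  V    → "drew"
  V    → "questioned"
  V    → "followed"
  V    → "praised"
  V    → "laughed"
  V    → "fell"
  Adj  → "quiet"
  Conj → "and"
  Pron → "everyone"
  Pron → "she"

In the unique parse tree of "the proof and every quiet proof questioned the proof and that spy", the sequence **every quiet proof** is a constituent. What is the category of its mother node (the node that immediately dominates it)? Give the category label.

[S [NP [NP [Det the] [N proof]] [Conj and] [NP [Det every] [AP [Adj quiet]] [N proof]]] [VP [V questioned] [NP [NP [Det the] [N proof]] [Conj and] [NP [Det that] [N spy]]]]]
The span 'every quiet proof' is the NP node built by NP → Det AP N.
Its mother is the NP built by NP → NP Conj NP.

NP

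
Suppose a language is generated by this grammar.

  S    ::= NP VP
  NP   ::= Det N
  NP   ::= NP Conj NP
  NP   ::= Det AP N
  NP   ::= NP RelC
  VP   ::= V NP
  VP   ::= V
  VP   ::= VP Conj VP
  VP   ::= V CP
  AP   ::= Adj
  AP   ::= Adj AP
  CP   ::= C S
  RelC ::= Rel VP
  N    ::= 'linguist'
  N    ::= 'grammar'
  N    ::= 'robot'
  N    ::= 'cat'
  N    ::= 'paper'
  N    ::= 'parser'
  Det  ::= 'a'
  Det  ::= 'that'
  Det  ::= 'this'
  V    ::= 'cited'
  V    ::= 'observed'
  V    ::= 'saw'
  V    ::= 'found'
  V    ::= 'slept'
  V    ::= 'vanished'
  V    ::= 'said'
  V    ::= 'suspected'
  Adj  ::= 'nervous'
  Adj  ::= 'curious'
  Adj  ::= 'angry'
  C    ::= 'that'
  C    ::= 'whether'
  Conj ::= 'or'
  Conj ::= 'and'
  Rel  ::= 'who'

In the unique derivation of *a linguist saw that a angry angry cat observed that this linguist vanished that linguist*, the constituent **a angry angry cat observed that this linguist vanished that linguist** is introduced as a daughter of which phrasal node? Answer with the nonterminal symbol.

CP

[S [NP [Det a] [N linguist]] [VP [V saw] [CP [C that] [S [NP [Det a] [AP [Adj angry] [AP [Adj angry]]] [N cat]] [VP [V observed] [CP [C that] [S [NP [Det this] [N linguist]] [VP [V vanished] [NP [Det that] [N linguist]]]]]]]]]]
The span 'a angry angry cat observed that this linguist vanished that linguist' is the S node built by S → NP VP.
Its mother is the CP built by CP → C S.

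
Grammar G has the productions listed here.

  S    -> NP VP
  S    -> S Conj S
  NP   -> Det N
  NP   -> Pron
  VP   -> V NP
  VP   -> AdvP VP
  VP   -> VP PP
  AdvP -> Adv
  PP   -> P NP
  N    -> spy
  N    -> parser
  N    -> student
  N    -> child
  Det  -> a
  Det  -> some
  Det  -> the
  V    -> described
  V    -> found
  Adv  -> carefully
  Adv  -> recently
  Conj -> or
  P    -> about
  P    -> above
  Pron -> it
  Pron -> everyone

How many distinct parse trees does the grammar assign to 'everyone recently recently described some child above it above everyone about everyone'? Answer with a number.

Two of the 10 distinct bracketings:
[S [NP [Pron everyone]] [VP [AdvP [Adv recently]] [VP [AdvP [Adv recently]] [VP [VP [VP [VP [V described] [NP [Det some] [N child]]] [PP [P above] [NP [Pron it]]]] [PP [P above] [NP [Pron everyone]]]] [PP [P about] [NP [Pron everyone]]]]]]]
[S [NP [Pron everyone]] [VP [AdvP [Adv recently]] [VP [VP [AdvP [Adv recently]] [VP [VP [VP [V described] [NP [Det some] [N child]]] [PP [P above] [NP [Pron it]]]] [PP [P above] [NP [Pron everyone]]]]] [PP [P about] [NP [Pron everyone]]]]]]
The trees differ in how a recursive rule is bracketed over the same span.

10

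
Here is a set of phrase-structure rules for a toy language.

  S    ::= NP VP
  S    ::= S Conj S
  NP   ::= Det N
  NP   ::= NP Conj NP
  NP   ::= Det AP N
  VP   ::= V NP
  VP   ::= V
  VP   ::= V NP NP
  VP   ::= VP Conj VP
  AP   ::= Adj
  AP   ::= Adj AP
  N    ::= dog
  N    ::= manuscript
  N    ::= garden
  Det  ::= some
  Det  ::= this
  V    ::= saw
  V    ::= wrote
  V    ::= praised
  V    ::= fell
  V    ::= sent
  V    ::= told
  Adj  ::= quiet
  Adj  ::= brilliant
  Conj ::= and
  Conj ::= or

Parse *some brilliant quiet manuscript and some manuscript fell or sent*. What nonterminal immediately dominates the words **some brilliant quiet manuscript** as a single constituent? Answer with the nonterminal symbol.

NP

[S [NP [NP [Det some] [AP [Adj brilliant] [AP [Adj quiet]]] [N manuscript]] [Conj and] [NP [Det some] [N manuscript]]] [VP [VP [V fell]] [Conj or] [VP [V sent]]]]
The span 'some brilliant quiet manuscript' is the NP node built by NP → Det AP N.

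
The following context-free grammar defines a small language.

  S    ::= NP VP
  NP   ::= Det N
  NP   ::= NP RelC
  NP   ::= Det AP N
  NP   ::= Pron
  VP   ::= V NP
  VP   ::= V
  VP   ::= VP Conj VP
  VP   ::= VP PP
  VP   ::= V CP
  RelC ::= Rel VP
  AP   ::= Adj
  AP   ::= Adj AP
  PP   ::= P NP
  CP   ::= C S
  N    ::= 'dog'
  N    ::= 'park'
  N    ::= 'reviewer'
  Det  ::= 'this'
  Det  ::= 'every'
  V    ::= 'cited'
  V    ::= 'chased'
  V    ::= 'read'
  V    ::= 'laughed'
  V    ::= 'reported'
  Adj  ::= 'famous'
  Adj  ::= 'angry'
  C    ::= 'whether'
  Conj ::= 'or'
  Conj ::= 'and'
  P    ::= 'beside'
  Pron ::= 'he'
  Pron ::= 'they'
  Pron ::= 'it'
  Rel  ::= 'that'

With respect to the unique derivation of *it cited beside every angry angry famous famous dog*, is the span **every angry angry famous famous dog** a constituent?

Yes

[S [NP [Pron it]] [VP [VP [V cited]] [PP [P beside] [NP [Det every] [AP [Adj angry] [AP [Adj angry] [AP [Adj famous] [AP [Adj famous]]]]] [N dog]]]]]
The words 'every angry angry famous famous dog' are exhaustively dominated by a single NP node (built by NP → Det AP N), so they form a constituent.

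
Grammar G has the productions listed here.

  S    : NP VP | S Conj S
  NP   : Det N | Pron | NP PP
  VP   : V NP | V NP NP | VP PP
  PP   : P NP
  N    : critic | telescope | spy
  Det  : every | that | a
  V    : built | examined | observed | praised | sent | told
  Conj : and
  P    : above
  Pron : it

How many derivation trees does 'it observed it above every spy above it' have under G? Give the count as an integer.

Two of the 5 distinct bracketings:
[S [NP [Pron it]] [VP [V observed] [NP [NP [Pron it]] [PP [P above] [NP [NP [Det every] [N spy]] [PP [P above] [NP [Pron it]]]]]]]]
[S [NP [Pron it]] [VP [V observed] [NP [NP [NP [Pron it]] [PP [P above] [NP [Det every] [N spy]]]] [PP [P above] [NP [Pron it]]]]]]
The trees differ in how a recursive rule is bracketed over the same span.

5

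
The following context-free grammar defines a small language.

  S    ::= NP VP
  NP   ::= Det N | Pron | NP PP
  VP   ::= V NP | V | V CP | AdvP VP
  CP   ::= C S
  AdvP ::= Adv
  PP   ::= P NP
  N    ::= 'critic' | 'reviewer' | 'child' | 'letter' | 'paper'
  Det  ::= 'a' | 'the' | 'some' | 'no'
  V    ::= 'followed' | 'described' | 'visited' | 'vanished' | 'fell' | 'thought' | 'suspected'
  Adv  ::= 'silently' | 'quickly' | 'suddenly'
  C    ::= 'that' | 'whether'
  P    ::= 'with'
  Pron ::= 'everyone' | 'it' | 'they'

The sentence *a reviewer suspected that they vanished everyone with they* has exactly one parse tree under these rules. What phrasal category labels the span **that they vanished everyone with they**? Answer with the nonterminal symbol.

S
  NP
    Det: a
    N: reviewer
  VP
    V: suspected
    CP
      C: that
      S
        NP
          Pron: they
        VP
          V: vanished
          NP
            NP
              Pron: everyone
            PP
              P: with
              NP
                Pron: they
The span 'that they vanished everyone with they' is the CP node built by CP → C S.

CP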